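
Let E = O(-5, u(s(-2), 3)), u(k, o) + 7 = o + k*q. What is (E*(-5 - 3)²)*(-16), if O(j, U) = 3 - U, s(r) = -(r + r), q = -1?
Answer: -11264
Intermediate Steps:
s(r) = -2*r
u(k, o) = -7 + o - k (u(k, o) = -7 + (o + k*(-1)) = -7 + (o - k) = -7 + o - k)
E = 11 (E = 3 - (-7 + 3 - (-2)*(-2)) = 3 - (-7 + 3 - 1*4) = 3 - (-7 + 3 - 4) = 3 - 1*(-8) = 3 + 8 = 11)
(E*(-5 - 3)²)*(-16) = (11*(-5 - 3)²)*(-16) = (11*(-8)²)*(-16) = (11*64)*(-16) = 704*(-16) = -11264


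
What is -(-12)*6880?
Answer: 82560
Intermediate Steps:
-(-12)*6880 = -12*(-6880) = 82560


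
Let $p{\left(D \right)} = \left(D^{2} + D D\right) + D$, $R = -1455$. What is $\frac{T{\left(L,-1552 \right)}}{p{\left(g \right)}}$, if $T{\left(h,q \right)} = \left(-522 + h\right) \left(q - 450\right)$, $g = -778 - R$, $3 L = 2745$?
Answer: $- \frac{786786}{917335} \approx -0.85769$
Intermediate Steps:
$L = 915$ ($L = \frac{1}{3} \cdot 2745 = 915$)
$g = 677$ ($g = -778 - -1455 = -778 + 1455 = 677$)
$T{\left(h,q \right)} = \left(-522 + h\right) \left(-450 + q\right)$
$p{\left(D \right)} = D + 2 D^{2}$ ($p{\left(D \right)} = \left(D^{2} + D^{2}\right) + D = 2 D^{2} + D = D + 2 D^{2}$)
$\frac{T{\left(L,-1552 \right)}}{p{\left(g \right)}} = \frac{234900 - -810144 - 411750 + 915 \left(-1552\right)}{677 \left(1 + 2 \cdot 677\right)} = \frac{234900 + 810144 - 411750 - 1420080}{677 \left(1 + 1354\right)} = - \frac{786786}{677 \cdot 1355} = - \frac{786786}{917335}$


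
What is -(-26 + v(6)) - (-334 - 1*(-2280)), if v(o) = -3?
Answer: -1917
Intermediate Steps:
-(-26 + v(6)) - (-334 - 1*(-2280)) = -(-26 - 3) - (-334 - 1*(-2280)) = -1*(-29) - (-334 + 2280) = 29 - 1*1946 = 29 - 1946 = -1917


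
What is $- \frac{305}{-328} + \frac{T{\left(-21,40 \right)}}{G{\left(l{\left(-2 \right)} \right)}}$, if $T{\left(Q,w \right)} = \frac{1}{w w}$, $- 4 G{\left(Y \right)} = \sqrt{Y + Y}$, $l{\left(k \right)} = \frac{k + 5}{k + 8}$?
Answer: $\frac{15209}{16400} \approx 0.92738$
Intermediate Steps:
$l{\left(k \right)} = \frac{5 + k}{8 + k}$
$G{\left(Y \right)} = - \frac{\sqrt{2} \sqrt{Y}}{4}$ ($G{\left(Y \right)} = - \frac{\sqrt{Y + Y}}{4} = - \frac{\sqrt{2 Y}}{4} = - \frac{\sqrt{2} \sqrt{Y}}{4}$)
$T{\left(Q,w \right)} = \frac{1}{w^{2}}$
$- \frac{305}{-328} + \frac{T{\left(-21,40 \right)}}{G{\left(l{\left(-2 \right)} \right)}} = - \frac{305}{-328} + \frac{1}{1600 \left(- \frac{\sqrt{2} \sqrt{\frac{5 - 2}{8 - 2}}}{4}\right)} = \left(-305\right) \left(- \frac{1}{328}\right) + \frac{1}{1600 \left(- \frac{\sqrt{2} \sqrt{\frac{1}{6} \cdot 3}}{4}\right)} = \frac{305}{328} + \frac{1}{1600 \left(- \frac{\sqrt{2} \sqrt{\frac{1}{6} \cdot 3}}{4}\right)} = \frac{305}{328} + \frac{1}{1600 \left(- \frac{\sqrt{2}}{4 \sqrt{2}}\right)} = \frac{305}{328} + \frac{1}{1600 \left(- \frac{\sqrt{2} \frac{\sqrt{2}}{2}}{4}\right)} = \frac{305}{328} + \frac{1}{1600 \left(- \frac{1}{4}\right)} = \frac{305}{328} + \frac{1}{1600} \left(-4\right) = \frac{305}{328} - \frac{1}{400} = \frac{15209}{16400}$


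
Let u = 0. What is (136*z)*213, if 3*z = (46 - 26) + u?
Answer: 193120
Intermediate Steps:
z = 20/3 (z = ((46 - 26) + 0)/3 = (20 + 0)/3 = (⅓)*20 = 20/3 ≈ 6.6667)
(136*z)*213 = (136*(20/3))*213 = (2720/3)*213 = 193120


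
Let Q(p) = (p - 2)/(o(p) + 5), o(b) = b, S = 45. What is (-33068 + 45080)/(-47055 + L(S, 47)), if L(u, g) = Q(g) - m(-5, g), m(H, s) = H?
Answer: -624624/2446555 ≈ -0.25531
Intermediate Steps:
Q(p) = (-2 + p)/(5 + p) (Q(p) = (p - 2)/(p + 5) = (-2 + p)/(5 + p))
L(u, g) = 5 + (-2 + g)/(5 + g) (L(u, g) = (-2 + g)/(5 + g) - 1*(-5) = (-2 + g)/(5 + g) + 5 = 5 + (-2 + g)/(5 + g))
(-33068 + 45080)/(-47055 + L(S, 47)) = (-33068 + 45080)/(-47055 + (23 + 6*47)/(5 + 47)) = 12012/(-47055 + (23 + 282)/52) = 12012/(-47055 + (1/52)*305) = 12012/(-47055 + 305/52) = 12012/(-2446555/52) = 12012*(-52/2446555) = -624624/2446555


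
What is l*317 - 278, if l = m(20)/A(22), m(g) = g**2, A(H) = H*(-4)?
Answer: -18908/11 ≈ -1718.9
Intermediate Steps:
A(H) = -4*H
l = -50/11 (l = 20**2/((-4*22)) = 400/(-88) = 400*(-1/88) = -50/11 ≈ -4.5455)
l*317 - 278 = -50/11*317 - 278 = -15850/11 - 278 = -18908/11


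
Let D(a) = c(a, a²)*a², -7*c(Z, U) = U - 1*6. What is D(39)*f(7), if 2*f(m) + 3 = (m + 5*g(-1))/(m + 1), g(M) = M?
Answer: 25347465/56 ≈ 4.5263e+5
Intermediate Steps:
f(m) = -3/2 + (-5 + m)/(2*(1 + m)) (f(m) = -3/2 + ((m + 5*(-1))/(m + 1))/2 = -3/2 + ((m - 5)/(1 + m))/2 = -3/2 + ((-5 + m)/(1 + m))/2 = -3/2 + (-5 + m)/(2*(1 + m)))
c(Z, U) = 6/7 - U/7 (c(Z, U) = -(U - 1*6)/7 = -(U - 6)/7 = -(-6 + U)/7 = 6/7 - U/7)
D(a) = a²*(6/7 - a²/7) (D(a) = (6/7 - a²/7)*a² = a²*(6/7 - a²/7))
D(39)*f(7) = ((⅐)*39²*(6 - 1*39²))*((-4 - 1*7)/(1 + 7)) = ((⅐)*1521*(6 - 1*1521))*((-4 - 7)/8) = ((⅐)*1521*(6 - 1521))*((⅛)*(-11)) = ((⅐)*1521*(-1515))*(-11/8) = -2304315/7*(-11/8) = 25347465/56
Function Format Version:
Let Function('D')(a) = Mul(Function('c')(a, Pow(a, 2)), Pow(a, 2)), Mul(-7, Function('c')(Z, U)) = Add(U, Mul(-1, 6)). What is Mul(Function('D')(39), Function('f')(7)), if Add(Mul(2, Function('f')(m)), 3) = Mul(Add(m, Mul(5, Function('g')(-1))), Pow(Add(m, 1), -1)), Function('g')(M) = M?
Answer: Rational(25347465, 56) ≈ 4.5263e+5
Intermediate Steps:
Function('f')(m) = Add(Rational(-3, 2), Mul(Rational(1, 2), Pow(Add(1, m), -1), Add(-5, m))) (Function('f')(m) = Add(Rational(-3, 2), Mul(Rational(1, 2), Mul(Add(m, Mul(5, -1)), Pow(Add(m, 1), -1)))) = Add(Rational(-3, 2), Mul(Rational(1, 2), Mul(Add(m, -5), Pow(Add(1, m), -1)))) = Add(Rational(-3, 2), Mul(Rational(1, 2), Mul(Add(-5, m), Pow(Add(1, m), -1)))) = Add(Rational(-3, 2), Mul(Rational(1, 2), Mul(Pow(Add(1, m), -1), Add(-5, m)))) = Add(Rational(-3, 2), Mul(Rational(1, 2), Pow(Add(1, m), -1), Add(-5, m))))
Function('c')(Z, U) = Add(Rational(6, 7), Mul(Rational(-1, 7), U)) (Function('c')(Z, U) = Mul(Rational(-1, 7), Add(U, Mul(-1, 6))) = Mul(Rational(-1, 7), Add(U, -6)) = Mul(Rational(-1, 7), Add(-6, U)) = Add(Rational(6, 7), Mul(Rational(-1, 7), U)))
Function('D')(a) = Mul(Pow(a, 2), Add(Rational(6, 7), Mul(Rational(-1, 7), Pow(a, 2)))) (Function('D')(a) = Mul(Add(Rational(6, 7), Mul(Rational(-1, 7), Pow(a, 2))), Pow(a, 2)) = Mul(Pow(a, 2), Add(Rational(6, 7), Mul(Rational(-1, 7), Pow(a, 2)))))
Mul(Function('D')(39), Function('f')(7)) = Mul(Mul(Rational(1, 7), Pow(39, 2), Add(6, Mul(-1, Pow(39, 2)))), Mul(Pow(Add(1, 7), -1), Add(-4, Mul(-1, 7)))) = Mul(Mul(Rational(1, 7), 1521, Add(6, Mul(-1, 1521))), Mul(Pow(8, -1), Add(-4, -7))) = Mul(Mul(Rational(1, 7), 1521, Add(6, -1521)), Mul(Rational(1, 8), -11)) = Mul(Mul(Rational(1, 7), 1521, -1515), Rational(-11, 8)) = Mul(Rational(-2304315, 7), Rational(-11, 8)) = Rational(25347465, 56)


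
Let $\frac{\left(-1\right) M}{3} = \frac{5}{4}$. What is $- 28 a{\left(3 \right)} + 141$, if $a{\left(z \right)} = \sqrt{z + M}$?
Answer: $141 - 14 i \sqrt{3} \approx 141.0 - 24.249 i$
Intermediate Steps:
$M = - \frac{15}{4}$ ($M = - 3 \cdot \frac{5}{4} = - 3 \cdot 5 \cdot \frac{1}{4} = \left(-3\right) \frac{5}{4} = - \frac{15}{4} \approx -3.75$)
$a{\left(z \right)} = \sqrt{- \frac{15}{4} + z}$ ($a{\left(z \right)} = \sqrt{z - \frac{15}{4}} = \sqrt{- \frac{15}{4} + z}$)
$- 28 a{\left(3 \right)} + 141 = - 28 \frac{\sqrt{-15 + 4 \cdot 3}}{2} + 141 = - 28 \frac{\sqrt{-15 + 12}}{2} + 141 = - 28 \frac{\sqrt{-3}}{2} + 141 = - 28 \frac{i \sqrt{3}}{2} + 141 = - 14 i \sqrt{3} + 141 = 141 - 14 i \sqrt{3}$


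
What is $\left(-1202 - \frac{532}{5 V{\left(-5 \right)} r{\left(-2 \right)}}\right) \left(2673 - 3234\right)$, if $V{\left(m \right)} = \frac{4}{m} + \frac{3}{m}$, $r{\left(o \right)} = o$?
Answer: $695640$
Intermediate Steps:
$V{\left(m \right)} = \frac{7}{m}$
$\left(-1202 - \frac{532}{5 V{\left(-5 \right)} r{\left(-2 \right)}}\right) \left(2673 - 3234\right) = \left(-1202 - \frac{532}{5 \frac{7}{-5} \left(-2\right)}\right) \left(2673 - 3234\right) = \left(-1202 - \frac{532}{5 \cdot 7 \left(- \frac{1}{5}\right) \left(-2\right)}\right) \left(-561\right) = \left(-1202 - \frac{532}{5 \left(- \frac{7}{5}\right) \left(-2\right)}\right) \left(-561\right) = \left(-1202 - \frac{532}{\left(-7\right) \left(-2\right)}\right) \left(-561\right) = \left(-1202 - \frac{532}{14}\right) \left(-561\right) = \left(-1202 - 38\right) \left(-561\right) = \left(-1240\right) \left(-561\right) = 695640$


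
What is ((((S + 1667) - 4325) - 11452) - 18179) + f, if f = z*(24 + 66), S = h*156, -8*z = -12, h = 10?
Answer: -30594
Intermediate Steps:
z = 3/2 (z = -⅛*(-12) = 3/2 ≈ 1.5000)
S = 1560 (S = 10*156 = 1560)
f = 135 (f = 3*(24 + 66)/2 = (3/2)*90 = 135)
((((S + 1667) - 4325) - 11452) - 18179) + f = ((((1560 + 1667) - 4325) - 11452) - 18179) + 135 = (((3227 - 4325) - 11452) - 18179) + 135 = ((-1098 - 11452) - 18179) + 135 = (-12550 - 18179) + 135 = -30729 + 135 = -30594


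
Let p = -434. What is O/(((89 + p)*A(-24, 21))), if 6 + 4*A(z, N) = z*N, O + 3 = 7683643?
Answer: 3073456/17595 ≈ 174.68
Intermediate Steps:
O = 7683640 (O = -3 + 7683643 = 7683640)
A(z, N) = -3/2 + N*z/4 (A(z, N) = -3/2 + (z*N)/4 = -3/2 + (N*z)/4 = -3/2 + N*z/4)
O/(((89 + p)*A(-24, 21))) = 7683640/(((89 - 434)*(-3/2 + (¼)*21*(-24)))) = 7683640/((-345*(-3/2 - 126))) = 7683640/((-345*(-255/2))) = 7683640/(87975/2) = 7683640*(2/87975) = 3073456/17595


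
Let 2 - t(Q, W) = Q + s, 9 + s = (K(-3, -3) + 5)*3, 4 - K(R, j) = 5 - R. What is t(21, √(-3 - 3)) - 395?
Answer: -408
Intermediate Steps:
K(R, j) = -1 + R (K(R, j) = 4 - (5 - R) = 4 + (-5 + R) = -1 + R)
s = -6 (s = -9 + ((-1 - 3) + 5)*3 = -9 + (-4 + 5)*3 = -9 + 1*3 = -9 + 3 = -6)
t(Q, W) = 8 - Q (t(Q, W) = 2 - (Q - 6) = 2 - (-6 + Q) = 2 + (6 - Q) = 8 - Q)
t(21, √(-3 - 3)) - 395 = (8 - 1*21) - 395 = (8 - 21) - 395 = -13 - 395 = -408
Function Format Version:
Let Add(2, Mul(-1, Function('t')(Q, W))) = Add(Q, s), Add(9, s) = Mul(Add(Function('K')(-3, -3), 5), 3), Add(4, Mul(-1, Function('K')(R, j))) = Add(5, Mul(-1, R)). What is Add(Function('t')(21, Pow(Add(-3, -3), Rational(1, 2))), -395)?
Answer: -408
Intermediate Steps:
Function('K')(R, j) = Add(-1, R) (Function('K')(R, j) = Add(4, Mul(-1, Add(5, Mul(-1, R)))) = Add(4, Add(-5, R)) = Add(-1, R))
s = -6 (s = Add(-9, Mul(Add(Add(-1, -3), 5), 3)) = Add(-9, Mul(Add(-4, 5), 3)) = Add(-9, Mul(1, 3)) = Add(-9, 3) = -6)
Function('t')(Q, W) = Add(8, Mul(-1, Q)) (Function('t')(Q, W) = Add(2, Mul(-1, Add(Q, -6))) = Add(2, Mul(-1, Add(-6, Q))) = Add(2, Add(6, Mul(-1, Q))) = Add(8, Mul(-1, Q)))
Add(Function('t')(21, Pow(Add(-3, -3), Rational(1, 2))), -395) = Add(Add(8, Mul(-1, 21)), -395) = Add(Add(8, -21), -395) = Add(-13, -395) = -408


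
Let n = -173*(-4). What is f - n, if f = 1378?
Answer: 686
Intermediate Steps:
n = 692
f - n = 1378 - 1*692 = 1378 - 692 = 686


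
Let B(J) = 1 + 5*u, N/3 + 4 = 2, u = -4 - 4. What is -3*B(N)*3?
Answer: 351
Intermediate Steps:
u = -8
N = -6 (N = -12 + 3*2 = -12 + 6 = -6)
B(J) = -39 (B(J) = 1 + 5*(-8) = 1 - 40 = -39)
-3*B(N)*3 = -3*(-39)*3 = 117*3 = 351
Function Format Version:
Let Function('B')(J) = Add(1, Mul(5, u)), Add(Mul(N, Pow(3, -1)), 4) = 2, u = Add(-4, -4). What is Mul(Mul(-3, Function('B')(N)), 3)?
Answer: 351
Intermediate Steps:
u = -8
N = -6 (N = Add(-12, Mul(3, 2)) = Add(-12, 6) = -6)
Function('B')(J) = -39 (Function('B')(J) = Add(1, Mul(5, -8)) = Add(1, -40) = -39)
Mul(Mul(-3, Function('B')(N)), 3) = Mul(Mul(-3, -39), 3) = Mul(117, 3) = 351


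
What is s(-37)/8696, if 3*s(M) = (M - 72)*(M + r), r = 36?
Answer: 109/26088 ≈ 0.0041782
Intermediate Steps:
s(M) = (-72 + M)*(36 + M)/3 (s(M) = ((M - 72)*(M + 36))/3 = ((-72 + M)*(36 + M))/3 = (-72 + M)*(36 + M)/3)
s(-37)/8696 = (-864 - 12*(-37) + (⅓)*(-37)²)/8696 = (-864 + 444 + (⅓)*1369)*(1/8696) = (-864 + 444 + 1369/3)*(1/8696) = (109/3)*(1/8696) = 109/26088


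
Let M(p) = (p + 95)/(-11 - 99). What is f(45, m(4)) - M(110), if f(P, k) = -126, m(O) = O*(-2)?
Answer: -2731/22 ≈ -124.14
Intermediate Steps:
m(O) = -2*O
M(p) = -19/22 - p/110 (M(p) = (95 + p)/(-110) = (95 + p)*(-1/110) = -19/22 - p/110)
f(45, m(4)) - M(110) = -126 - (-19/22 - 1/110*110) = -126 - (-19/22 - 1) = -126 - 1*(-41/22) = -126 + 41/22 = -2731/22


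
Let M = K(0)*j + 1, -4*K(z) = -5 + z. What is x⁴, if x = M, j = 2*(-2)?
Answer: 256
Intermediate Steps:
K(z) = 5/4 - z/4 (K(z) = -(-5 + z)/4 = 5/4 - z/4)
j = -4
M = -4 (M = (5/4 - ¼*0)*(-4) + 1 = (5/4 + 0)*(-4) + 1 = (5/4)*(-4) + 1 = -5 + 1 = -4)
x = -4
x⁴ = (-4)⁴ = 256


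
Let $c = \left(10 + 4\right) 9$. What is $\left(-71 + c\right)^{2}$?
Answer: $3025$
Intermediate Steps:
$c = 126$ ($c = 14 \cdot 9 = 126$)
$\left(-71 + c\right)^{2} = \left(-71 + 126\right)^{2} = 55^{2} = 3025$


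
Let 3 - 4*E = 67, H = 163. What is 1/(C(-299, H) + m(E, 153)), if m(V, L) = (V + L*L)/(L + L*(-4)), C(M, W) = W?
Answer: 459/51424 ≈ 0.0089258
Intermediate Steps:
E = -16 (E = 3/4 - 1/4*67 = 3/4 - 67/4 = -16)
m(V, L) = -(V + L**2)/(3*L) (m(V, L) = (V + L**2)/(L - 4*L) = (V + L**2)/((-3*L)) = (V + L**2)*(-1/(3*L)) = -(V + L**2)/(3*L))
1/(C(-299, H) + m(E, 153)) = 1/(163 + (1/3)*(-1*(-16) - 1*153**2)/153) = 1/(163 + (1/3)*(1/153)*(16 - 1*23409)) = 1/(163 + (1/3)*(1/153)*(16 - 23409)) = 1/(163 + (1/3)*(1/153)*(-23393)) = 1/(163 - 23393/459) = 1/(51424/459) = 459/51424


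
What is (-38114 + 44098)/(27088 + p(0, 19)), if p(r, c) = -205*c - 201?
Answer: 374/1437 ≈ 0.26026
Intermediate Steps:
p(r, c) = -201 - 205*c
(-38114 + 44098)/(27088 + p(0, 19)) = (-38114 + 44098)/(27088 + (-201 - 205*19)) = 5984/(27088 + (-201 - 3895)) = 5984/(27088 - 4096) = 5984/22992 = 5984*(1/22992) = 374/1437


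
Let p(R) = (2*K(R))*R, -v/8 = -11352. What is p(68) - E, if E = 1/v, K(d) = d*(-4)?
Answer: -3359465473/90816 ≈ -36992.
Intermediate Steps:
v = 90816 (v = -8*(-11352) = 90816)
K(d) = -4*d
p(R) = -8*R² (p(R) = (2*(-4*R))*R = (-8*R)*R = -8*R²)
E = 1/90816 ≈ 1.1011e-5
p(68) - E = -8*68² - 1*1/90816 = -8*4624 - 1/90816 = -36992 - 1/90816 = -3359465473/90816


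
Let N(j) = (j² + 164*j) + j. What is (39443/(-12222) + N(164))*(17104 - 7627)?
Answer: 694359560817/1358 ≈ 5.1131e+8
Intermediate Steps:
N(j) = j² + 165*j
(39443/(-12222) + N(164))*(17104 - 7627) = (39443/(-12222) + 164*(165 + 164))*(17104 - 7627) = (39443*(-1/12222) + 164*329)*9477 = (-39443/12222 + 53956)*9477 = (659410789/12222)*9477 = 694359560817/1358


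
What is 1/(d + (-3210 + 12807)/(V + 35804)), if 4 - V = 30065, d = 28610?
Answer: 5743/164316827 ≈ 3.4951e-5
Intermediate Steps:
V = -30061 (V = 4 - 1*30065 = 4 - 30065 = -30061)
1/(d + (-3210 + 12807)/(V + 35804)) = 1/(28610 + (-3210 + 12807)/(-30061 + 35804)) = 1/(28610 + 9597/5743) = 1/(164316827/5743) = 5743/164316827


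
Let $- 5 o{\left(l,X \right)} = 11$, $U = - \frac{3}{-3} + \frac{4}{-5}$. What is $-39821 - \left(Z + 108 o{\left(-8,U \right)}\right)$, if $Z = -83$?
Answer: $- \frac{197502}{5} \approx -39500.0$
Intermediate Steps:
$U = \frac{1}{5}$ ($U = \left(-3\right) \left(- \frac{1}{3}\right) + 4 \left(- \frac{1}{5}\right) = 1 - \frac{4}{5} = \frac{1}{5} \approx 0.2$)
$o{\left(l,X \right)} = - \frac{11}{5}$ ($o{\left(l,X \right)} = \left(- \frac{1}{5}\right) 11 = - \frac{11}{5}$)
$-39821 - \left(Z + 108 o{\left(-8,U \right)}\right) = -39821 - \left(-83 + 108 \left(- \frac{11}{5}\right)\right) = -39821 - \left(-83 - \frac{1188}{5}\right) = -39821 - - \frac{1603}{5} = -39821 + \frac{1603}{5} = - \frac{197502}{5}$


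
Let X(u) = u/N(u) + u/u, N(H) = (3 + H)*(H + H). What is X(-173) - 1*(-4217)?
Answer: 1434119/340 ≈ 4218.0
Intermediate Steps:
N(H) = 2*H*(3 + H) (N(H) = (3 + H)*(2*H) = 2*H*(3 + H))
X(u) = 1 + 1/(2*(3 + u)) (X(u) = u/((2*u*(3 + u))) + u/u = u*(1/(2*u*(3 + u))) + 1 = 1/(2*(3 + u)) + 1 = 1 + 1/(2*(3 + u)))
X(-173) - 1*(-4217) = (7/2 - 173)/(3 - 173) - 1*(-4217) = -339/2/(-170) + 4217 = -1/170*(-339/2) + 4217 = 339/340 + 4217 = 1434119/340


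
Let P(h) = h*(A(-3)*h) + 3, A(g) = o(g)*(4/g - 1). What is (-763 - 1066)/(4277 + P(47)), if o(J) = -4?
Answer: -5487/74692 ≈ -0.073462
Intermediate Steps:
A(g) = 4 - 16/g (A(g) = -4*(4/g - 1) = -4*(-1 + 4/g) = 4 - 16/g)
P(h) = 3 + 28*h²/3 (P(h) = h*((4 - 16/(-3))*h) + 3 = h*((4 - 16*(-⅓))*h) + 3 = h*((4 + 16/3)*h) + 3 = h*(28*h/3) + 3 = 28*h²/3 + 3 = 3 + 28*h²/3)
(-763 - 1066)/(4277 + P(47)) = (-763 - 1066)/(4277 + (3 + (28/3)*47²)) = -1829/(4277 + (3 + (28/3)*2209)) = -1829/(4277 + (3 + 61852/3)) = -1829/(4277 + 61861/3) = -1829/74692/3 = -1829*3/74692 = -5487/74692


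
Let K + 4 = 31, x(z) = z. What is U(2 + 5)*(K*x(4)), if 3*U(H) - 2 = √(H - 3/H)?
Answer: 72 + 36*√322/7 ≈ 164.29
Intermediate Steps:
K = 27 (K = -4 + 31 = 27)
U(H) = ⅔ + √(H - 3/H)/3
U(2 + 5)*(K*x(4)) = (⅔ + √((-3 + (2 + 5)²)/(2 + 5))/3)*(27*4) = (⅔ + √((-3 + 7²)/7)/3)*108 = (⅔ + √((-3 + 49)/7)/3)*108 = (⅔ + √((⅐)*46)/3)*108 = (⅔ + √(46/7)/3)*108 = (⅔ + (√322/7)/3)*108 = (⅔ + √322/21)*108 = 72 + 36*√322/7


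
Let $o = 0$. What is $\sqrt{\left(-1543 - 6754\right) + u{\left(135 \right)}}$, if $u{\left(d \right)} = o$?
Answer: $i \sqrt{8297} \approx 91.088 i$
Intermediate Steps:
$u{\left(d \right)} = 0$
$\sqrt{\left(-1543 - 6754\right) + u{\left(135 \right)}} = \sqrt{\left(-1543 - 6754\right) + 0} = \sqrt{-8297 + 0} = \sqrt{-8297} = i \sqrt{8297}$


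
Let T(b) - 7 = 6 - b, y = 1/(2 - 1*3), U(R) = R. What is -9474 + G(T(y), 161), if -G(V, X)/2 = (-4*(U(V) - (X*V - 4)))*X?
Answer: -2889442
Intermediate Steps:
y = -1 (y = 1/(2 - 3) = 1/(-1) = -1)
T(b) = 13 - b (T(b) = 7 + (6 - b) = 13 - b)
G(V, X) = -2*X*(-16 - 4*V + 4*V*X) (G(V, X) = -2*(-4*(V - (X*V - 4)))*X = -2*(-4*(V - (V*X - 4)))*X = -2*(-4*(V - (-4 + V*X)))*X = -2*(-4*(V + (4 - V*X)))*X = -2*(-4*(4 + V - V*X))*X = -2*(-16 - 4*V + 4*V*X)*X = -2*X*(-16 - 4*V + 4*V*X))
-9474 + G(T(y), 161) = -9474 + 8*161*(4 + (13 - 1*(-1)) - 1*(13 - 1*(-1))*161) = -9474 + 8*161*(4 + (13 + 1) - 1*(13 + 1)*161) = -9474 + 8*161*(4 + 14 - 1*14*161) = -9474 + 8*161*(4 + 14 - 2254) = -9474 + 8*161*(-2236) = -9474 - 2879968 = -2889442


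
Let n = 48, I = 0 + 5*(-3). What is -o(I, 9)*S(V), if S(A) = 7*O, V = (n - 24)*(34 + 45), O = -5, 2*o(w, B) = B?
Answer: 315/2 ≈ 157.50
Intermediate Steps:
I = -15 (I = 0 - 15 = -15)
o(w, B) = B/2
V = 1896 (V = (48 - 24)*(34 + 45) = 24*79 = 1896)
S(A) = -35 (S(A) = 7*(-5) = -35)
-o(I, 9)*S(V) = -(½)*9*(-35) = -9*(-35)/2 = -1*(-315/2) = 315/2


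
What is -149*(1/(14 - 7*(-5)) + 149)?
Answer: -1087998/49 ≈ -22204.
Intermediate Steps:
-149*(1/(14 - 7*(-5)) + 149) = -149*(1/(14 + 35) + 149) = -149*(1/49 + 149) = -149*7302/49 = -1087998/49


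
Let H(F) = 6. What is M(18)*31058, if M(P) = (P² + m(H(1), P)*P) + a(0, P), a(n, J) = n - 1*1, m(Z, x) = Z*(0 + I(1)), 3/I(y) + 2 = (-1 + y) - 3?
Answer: 40095878/5 ≈ 8.0192e+6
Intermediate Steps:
I(y) = 3/(-6 + y) (I(y) = 3/(-2 + ((-1 + y) - 3)) = 3/(-2 + (-4 + y)) = 3/(-6 + y))
m(Z, x) = -3*Z/5 (m(Z, x) = Z*(0 + 3/(-6 + 1)) = Z*(0 + 3/(-5)) = Z*(0 + 3*(-⅕)) = Z*(0 - ⅗) = Z*(-⅗) = -3*Z/5)
a(n, J) = -1 + n (a(n, J) = n - 1 = -1 + n)
M(P) = -1 + P² - 18*P/5 (M(P) = (P² + (-⅗*6)*P) + (-1 + 0) = (P² - 18*P/5) - 1 = -1 + P² - 18*P/5)
M(18)*31058 = (-1 + 18² - 18/5*18)*31058 = (-1 + 324 - 324/5)*31058 = (1291/5)*31058 = 40095878/5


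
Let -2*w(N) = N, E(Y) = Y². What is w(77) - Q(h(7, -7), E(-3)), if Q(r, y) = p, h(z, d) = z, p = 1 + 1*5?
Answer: -89/2 ≈ -44.500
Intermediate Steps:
p = 6 (p = 1 + 5 = 6)
Q(r, y) = 6
w(N) = -N/2
w(77) - Q(h(7, -7), E(-3)) = -½*77 - 1*6 = -77/2 - 6 = -89/2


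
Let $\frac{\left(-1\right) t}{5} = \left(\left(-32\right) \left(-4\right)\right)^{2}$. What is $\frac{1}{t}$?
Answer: $- \frac{1}{81920} \approx -1.2207 \cdot 10^{-5}$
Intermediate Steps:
$t = -81920$ ($t = - 5 \left(\left(-32\right) \left(-4\right)\right)^{2} = - 5 \cdot 128^{2} = \left(-5\right) 16384 = -81920$)
$\frac{1}{t} = \frac{1}{-81920} = - \frac{1}{81920}$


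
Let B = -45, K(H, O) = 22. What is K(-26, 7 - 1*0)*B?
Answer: -990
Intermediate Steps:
K(-26, 7 - 1*0)*B = 22*(-45) = -990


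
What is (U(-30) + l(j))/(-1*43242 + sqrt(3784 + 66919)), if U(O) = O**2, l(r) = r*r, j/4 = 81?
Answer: -4578289992/1869799861 - 105876*sqrt(70703)/1869799861 ≈ -2.4636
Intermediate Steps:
j = 324 (j = 4*81 = 324)
l(r) = r**2
(U(-30) + l(j))/(-1*43242 + sqrt(3784 + 66919)) = ((-30)**2 + 324**2)/(-1*43242 + sqrt(3784 + 66919)) = (900 + 104976)/(-43242 + sqrt(70703)) = 105876/(-43242 + sqrt(70703))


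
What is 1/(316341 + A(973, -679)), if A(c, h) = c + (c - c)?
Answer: 1/317314 ≈ 3.1515e-6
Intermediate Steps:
A(c, h) = c (A(c, h) = c + 0 = c)
1/(316341 + A(973, -679)) = 1/(316341 + 973) = 1/317314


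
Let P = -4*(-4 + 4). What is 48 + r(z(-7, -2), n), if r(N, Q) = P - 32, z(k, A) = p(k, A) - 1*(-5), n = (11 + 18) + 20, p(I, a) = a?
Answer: 16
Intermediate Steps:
P = 0 (P = -4*0 = 0)
n = 49 (n = 29 + 20 = 49)
z(k, A) = 5 + A (z(k, A) = A - 1*(-5) = A + 5 = 5 + A)
r(N, Q) = -32 (r(N, Q) = 0 - 32 = -32)
48 + r(z(-7, -2), n) = 48 - 32 = 16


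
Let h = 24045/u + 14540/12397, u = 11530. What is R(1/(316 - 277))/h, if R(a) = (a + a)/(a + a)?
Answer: 28587482/93146413 ≈ 0.30691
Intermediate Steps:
R(a) = 1 (R(a) = (2*a)/((2*a)) = (2*a)*(1/(2*a)) = 1)
h = 93146413/28587482 (h = 24045/11530 + 14540/12397 = 24045*(1/11530) + 14540*(1/12397) = 4809/2306 + 14540/12397 = 93146413/28587482 ≈ 3.2583)
R(1/(316 - 277))/h = 1/(93146413/28587482) = 1*(28587482/93146413) = 28587482/93146413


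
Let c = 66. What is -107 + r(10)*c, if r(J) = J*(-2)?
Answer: -1427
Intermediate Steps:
r(J) = -2*J
-107 + r(10)*c = -107 - 2*10*66 = -107 - 20*66 = -107 - 1320 = -1427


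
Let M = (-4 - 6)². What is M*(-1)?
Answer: -100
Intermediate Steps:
M = 100 (M = (-10)² = 100)
M*(-1) = 100*(-1) = -100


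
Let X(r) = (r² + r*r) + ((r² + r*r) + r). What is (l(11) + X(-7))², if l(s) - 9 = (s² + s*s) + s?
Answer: 203401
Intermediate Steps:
X(r) = r + 4*r² (X(r) = (r² + r²) + ((r² + r²) + r) = 2*r² + (2*r² + r) = 2*r² + (r + 2*r²) = r + 4*r²)
l(s) = 9 + s + 2*s² (l(s) = 9 + ((s² + s*s) + s) = 9 + ((s² + s²) + s) = 9 + (2*s² + s) = 9 + (s + 2*s²) = 9 + s + 2*s²)
(l(11) + X(-7))² = ((9 + 11 + 2*11²) - 7*(1 + 4*(-7)))² = ((9 + 11 + 2*121) - 7*(1 - 28))² = ((9 + 11 + 242) - 7*(-27))² = (262 + 189)² = 451² = 203401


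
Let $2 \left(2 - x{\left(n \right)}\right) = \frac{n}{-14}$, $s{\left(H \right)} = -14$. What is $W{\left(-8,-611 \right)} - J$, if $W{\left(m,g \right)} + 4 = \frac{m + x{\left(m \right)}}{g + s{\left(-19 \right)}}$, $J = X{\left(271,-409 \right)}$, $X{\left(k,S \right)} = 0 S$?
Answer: $- \frac{17456}{4375} \approx -3.9899$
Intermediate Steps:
$X{\left(k,S \right)} = 0$
$x{\left(n \right)} = 2 + \frac{n}{28}$ ($x{\left(n \right)} = 2 - \frac{n \frac{1}{-14}}{2} = 2 - \frac{n \left(- \frac{1}{14}\right)}{2} = 2 - \frac{\left(- \frac{1}{14}\right) n}{2} = 2 + \frac{n}{28}$)
$J = 0$
$W{\left(m,g \right)} = -4 + \frac{2 + \frac{29 m}{28}}{-14 + g}$ ($W{\left(m,g \right)} = -4 + \frac{m + \left(2 + \frac{m}{28}\right)}{g - 14} = -4 + \frac{2 + \frac{29 m}{28}}{-14 + g}$)
$W{\left(-8,-611 \right)} - J = \frac{1624 - -68432 + 29 \left(-8\right)}{28 \left(-14 - 611\right)} - 0 = \frac{1624 + 68432 - 232}{28 \left(-625\right)} + 0 = \frac{1}{28} \left(- \frac{1}{625}\right) 69824 + 0 = - \frac{17456}{4375} + 0 = - \frac{17456}{4375}$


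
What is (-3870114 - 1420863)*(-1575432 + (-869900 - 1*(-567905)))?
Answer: 9933423076179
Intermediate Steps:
(-3870114 - 1420863)*(-1575432 + (-869900 - 1*(-567905))) = -5290977*(-1575432 + (-869900 + 567905)) = -5290977*(-1575432 - 301995) = -5290977*(-1877427) = 9933423076179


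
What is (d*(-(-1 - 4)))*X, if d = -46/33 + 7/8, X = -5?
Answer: 3425/264 ≈ 12.973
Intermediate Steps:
d = -137/264 (d = -46*1/33 + 7*(⅛) = -46/33 + 7/8 = -137/264 ≈ -0.51894)
(d*(-(-1 - 4)))*X = -(-137)*(-1 - 4)/264*(-5) = -(-137)*(-5)/264*(-5) = -137/264*5*(-5) = -685/264*(-5) = 3425/264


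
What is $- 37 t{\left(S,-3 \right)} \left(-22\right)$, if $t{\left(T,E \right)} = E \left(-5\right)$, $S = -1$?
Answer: $12210$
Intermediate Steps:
$t{\left(T,E \right)} = - 5 E$
$- 37 t{\left(S,-3 \right)} \left(-22\right) = - 37 \left(\left(-5\right) \left(-3\right)\right) \left(-22\right) = \left(-37\right) 15 \left(-22\right) = \left(-555\right) \left(-22\right) = 12210$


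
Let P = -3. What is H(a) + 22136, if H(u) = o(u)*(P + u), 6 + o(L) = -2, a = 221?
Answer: 20392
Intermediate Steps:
o(L) = -8 (o(L) = -6 - 2 = -8)
H(u) = 24 - 8*u (H(u) = -8*(-3 + u) = 24 - 8*u)
H(a) + 22136 = (24 - 8*221) + 22136 = (24 - 1768) + 22136 = -1744 + 22136 = 20392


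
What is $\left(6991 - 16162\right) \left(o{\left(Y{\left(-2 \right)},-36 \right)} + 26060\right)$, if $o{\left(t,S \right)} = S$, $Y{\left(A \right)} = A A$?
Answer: $-238666104$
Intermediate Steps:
$Y{\left(A \right)} = A^{2}$
$\left(6991 - 16162\right) \left(o{\left(Y{\left(-2 \right)},-36 \right)} + 26060\right) = \left(6991 - 16162\right) \left(-36 + 26060\right) = \left(-9171\right) 26024 = -238666104$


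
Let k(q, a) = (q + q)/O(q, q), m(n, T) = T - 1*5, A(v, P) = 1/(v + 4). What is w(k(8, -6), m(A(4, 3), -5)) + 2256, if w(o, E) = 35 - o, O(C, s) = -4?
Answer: 2295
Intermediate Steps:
A(v, P) = 1/(4 + v)
m(n, T) = -5 + T (m(n, T) = T - 5 = -5 + T)
k(q, a) = -q/2 (k(q, a) = (q + q)/(-4) = (2*q)*(-1/4) = -q/2)
w(k(8, -6), m(A(4, 3), -5)) + 2256 = (35 - (-1)*8/2) + 2256 = (35 - 1*(-4)) + 2256 = (35 + 4) + 2256 = 39 + 2256 = 2295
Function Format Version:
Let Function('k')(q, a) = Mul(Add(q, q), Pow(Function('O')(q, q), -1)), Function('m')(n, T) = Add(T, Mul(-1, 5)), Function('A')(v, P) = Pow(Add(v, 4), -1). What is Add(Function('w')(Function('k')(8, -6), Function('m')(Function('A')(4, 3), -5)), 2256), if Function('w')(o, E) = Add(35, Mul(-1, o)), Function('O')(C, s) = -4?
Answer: 2295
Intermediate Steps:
Function('A')(v, P) = Pow(Add(4, v), -1)
Function('m')(n, T) = Add(-5, T) (Function('m')(n, T) = Add(T, -5) = Add(-5, T))
Function('k')(q, a) = Mul(Rational(-1, 2), q) (Function('k')(q, a) = Mul(Add(q, q), Pow(-4, -1)) = Mul(Mul(2, q), Rational(-1, 4)) = Mul(Rational(-1, 2), q))
Add(Function('w')(Function('k')(8, -6), Function('m')(Function('A')(4, 3), -5)), 2256) = Add(Add(35, Mul(-1, Mul(Rational(-1, 2), 8))), 2256) = Add(Add(35, Mul(-1, -4)), 2256) = Add(Add(35, 4), 2256) = Add(39, 2256) = 2295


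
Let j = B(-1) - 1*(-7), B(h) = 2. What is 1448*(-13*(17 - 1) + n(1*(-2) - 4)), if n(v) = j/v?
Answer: -303356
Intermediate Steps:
j = 9 (j = 2 - 1*(-7) = 2 + 7 = 9)
n(v) = 9/v
1448*(-13*(17 - 1) + n(1*(-2) - 4)) = 1448*(-13*(17 - 1) + 9/(1*(-2) - 4)) = 1448*(-13*16 + 9/(-2 - 4)) = 1448*(-208 + 9/(-6)) = 1448*(-208 + 9*(-1/6)) = 1448*(-208 - 3/2) = 1448*(-419/2) = -303356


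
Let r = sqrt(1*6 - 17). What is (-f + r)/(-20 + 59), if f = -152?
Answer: 152/39 + I*sqrt(11)/39 ≈ 3.8974 + 0.085042*I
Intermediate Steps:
r = I*sqrt(11) (r = sqrt(6 - 17) = sqrt(-11) = I*sqrt(11) ≈ 3.3166*I)
(-f + r)/(-20 + 59) = (-1*(-152) + I*sqrt(11))/(-20 + 59) = (152 + I*sqrt(11))/39 = 152/39 + I*sqrt(11)/39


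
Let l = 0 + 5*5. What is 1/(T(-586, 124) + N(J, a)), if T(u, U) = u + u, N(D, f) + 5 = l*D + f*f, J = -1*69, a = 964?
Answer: 1/926394 ≈ 1.0795e-6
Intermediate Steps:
l = 25 (l = 0 + 25 = 25)
J = -69
N(D, f) = -5 + f**2 + 25*D (N(D, f) = -5 + (25*D + f*f) = -5 + (25*D + f**2) = -5 + (f**2 + 25*D) = -5 + f**2 + 25*D)
T(u, U) = 2*u
1/(T(-586, 124) + N(J, a)) = 1/(2*(-586) + (-5 + 964**2 + 25*(-69))) = 1/(-1172 + (-5 + 929296 - 1725)) = 1/(-1172 + 927566) = 1/926394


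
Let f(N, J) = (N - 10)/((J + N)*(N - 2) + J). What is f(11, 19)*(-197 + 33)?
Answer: -164/289 ≈ -0.56747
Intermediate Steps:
f(N, J) = (-10 + N)/(J + (-2 + N)*(J + N)) (f(N, J) = (-10 + N)/((J + N)*(-2 + N) + J) = (-10 + N)/((-2 + N)*(J + N) + J) = (-10 + N)/(J + (-2 + N)*(J + N)))
f(11, 19)*(-197 + 33) = ((-10 + 11)/(11² - 1*19 - 2*11 + 19*11))*(-197 + 33) = (1/(121 - 19 - 22 + 209))*(-164) = (1/289)*(-164) = -164/289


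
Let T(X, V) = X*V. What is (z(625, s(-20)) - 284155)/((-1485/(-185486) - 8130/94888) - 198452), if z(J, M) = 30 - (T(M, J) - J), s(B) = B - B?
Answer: 1247428035882000/873208767088309 ≈ 1.4286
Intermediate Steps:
T(X, V) = V*X
s(B) = 0
z(J, M) = 30 + J - J*M (z(J, M) = 30 - (J*M - J) = 30 - (-J + J*M) = 30 + (J - J*M) = 30 + J - J*M)
(z(625, s(-20)) - 284155)/((-1485/(-185486) - 8130/94888) - 198452) = ((30 + 625 - 1*625*0) - 284155)/((-1485/(-185486) - 8130/94888) - 198452) = ((30 + 625 + 0) - 284155)/((-1485*(-1/185486) - 8130*1/94888) - 198452) = (655 - 284155)/((1485/185486 - 4065/47444) - 198452) = -283500/(-341773125/4400098892 - 198452) = -283500/(-873208767088309/4400098892) = -283500*(-4400098892/873208767088309) = 1247428035882000/873208767088309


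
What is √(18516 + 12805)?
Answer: √31321 ≈ 176.98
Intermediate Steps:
√(18516 + 12805) = √31321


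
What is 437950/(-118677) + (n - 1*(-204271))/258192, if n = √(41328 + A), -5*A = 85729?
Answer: -29610972311/10213817328 + √604555/1290960 ≈ -2.8985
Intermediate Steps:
A = -85729/5 (A = -⅕*85729 = -85729/5 ≈ -17146.)
n = √604555/5 (n = √(41328 - 85729/5) = √(120911/5) = √604555/5 ≈ 155.51)
437950/(-118677) + (n - 1*(-204271))/258192 = 437950/(-118677) + (√604555/5 - 1*(-204271))/258192 = 437950*(-1/118677) + (√604555/5 + 204271)*(1/258192) = -437950/118677 + (204271 + √604555/5)*(1/258192) = -437950/118677 + (204271/258192 + √604555/1290960) = -29610972311/10213817328 + √604555/1290960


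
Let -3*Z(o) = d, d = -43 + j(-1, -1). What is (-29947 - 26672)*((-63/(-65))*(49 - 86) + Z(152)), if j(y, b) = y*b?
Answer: 80455599/65 ≈ 1.2378e+6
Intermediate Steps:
j(y, b) = b*y
d = -42 (d = -43 - 1*(-1) = -43 + 1 = -42)
Z(o) = 14 (Z(o) = -1/3*(-42) = 14)
(-29947 - 26672)*((-63/(-65))*(49 - 86) + Z(152)) = (-29947 - 26672)*((-63/(-65))*(49 - 86) + 14) = -56619*(-63*(-1/65)*(-37) + 14) = -56619*((63/65)*(-37) + 14) = -56619*(-2331/65 + 14) = -56619*(-1421/65) = 80455599/65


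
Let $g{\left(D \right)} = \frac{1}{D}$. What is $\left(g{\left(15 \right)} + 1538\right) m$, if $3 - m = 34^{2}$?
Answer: $- \frac{26600863}{15} \approx -1.7734 \cdot 10^{6}$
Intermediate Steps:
$m = -1153$ ($m = 3 - 34^{2} = 3 - 1156 = -1153$)
$\left(g{\left(15 \right)} + 1538\right) m = \left(\frac{1}{15} + 1538\right) \left(-1153\right) = \frac{23071}{15} \left(-1153\right) = - \frac{26600863}{15}$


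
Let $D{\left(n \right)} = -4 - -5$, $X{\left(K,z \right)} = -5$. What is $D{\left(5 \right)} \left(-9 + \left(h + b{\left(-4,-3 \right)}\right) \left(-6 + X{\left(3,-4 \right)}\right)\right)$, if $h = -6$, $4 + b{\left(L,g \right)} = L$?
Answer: $145$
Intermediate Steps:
$D{\left(n \right)} = 1$ ($D{\left(n \right)} = -4 + 5 = 1$)
$b{\left(L,g \right)} = -4 + L$
$D{\left(5 \right)} \left(-9 + \left(h + b{\left(-4,-3 \right)}\right) \left(-6 + X{\left(3,-4 \right)}\right)\right) = 1 \left(-9 + \left(-6 - 8\right) \left(-6 - 5\right)\right) = 1 \left(-9 + \left(-6 - 8\right) \left(-11\right)\right) = 1 \left(-9 - -154\right) = 1 \left(-9 + 154\right) = 1 \cdot 145 = 145$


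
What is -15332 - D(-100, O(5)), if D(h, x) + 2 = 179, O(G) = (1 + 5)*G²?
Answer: -15509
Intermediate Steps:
O(G) = 6*G²
D(h, x) = 177 (D(h, x) = -2 + 179 = 177)
-15332 - D(-100, O(5)) = -15332 - 1*177 = -15332 - 177 = -15509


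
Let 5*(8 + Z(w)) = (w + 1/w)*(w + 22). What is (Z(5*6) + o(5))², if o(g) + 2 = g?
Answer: 531348601/5625 ≈ 94462.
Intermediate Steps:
o(g) = -2 + g
Z(w) = -8 + (22 + w)*(w + 1/w)/5 (Z(w) = -8 + ((w + 1/w)*(w + 22))/5 = -8 + ((w + 1/w)*(22 + w))/5 = -8 + ((22 + w)*(w + 1/w))/5 = -8 + (22 + w)*(w + 1/w)/5)
(Z(5*6) + o(5))² = ((22 + (5*6)*(-39 + (5*6)² + 22*(5*6)))/(5*((5*6))) + (-2 + 5))² = ((⅕)*(22 + 30*(-39 + 30² + 22*30))/30 + 3)² = ((⅕)*(1/30)*(22 + 30*(-39 + 900 + 660)) + 3)² = ((⅕)*(1/30)*(22 + 30*1521) + 3)² = ((⅕)*(1/30)*(22 + 45630) + 3)² = ((⅕)*(1/30)*45652 + 3)² = (22826/75 + 3)² = (23051/75)² = 531348601/5625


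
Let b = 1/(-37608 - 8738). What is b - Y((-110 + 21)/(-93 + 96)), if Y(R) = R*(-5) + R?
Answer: -16499179/139038 ≈ -118.67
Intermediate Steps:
Y(R) = -4*R (Y(R) = -5*R + R = -4*R)
b = -1/46346 (b = 1/(-46346) = -1/46346 ≈ -2.1577e-5)
b - Y((-110 + 21)/(-93 + 96)) = -1/46346 - (-4)*(-110 + 21)/(-93 + 96) = -1/46346 - (-4)*(-89/3) = -1/46346 - (-4)*(-89*1/3) = -1/46346 - (-4)*(-89)/3 = -1/46346 - 1*356/3 = -1/46346 - 356/3 = -16499179/139038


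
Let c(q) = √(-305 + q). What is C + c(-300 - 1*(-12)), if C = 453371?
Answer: 453371 + I*√593 ≈ 4.5337e+5 + 24.352*I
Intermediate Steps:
C + c(-300 - 1*(-12)) = 453371 + √(-305 + (-300 - 1*(-12))) = 453371 + √(-305 + (-300 + 12)) = 453371 + √(-305 - 288) = 453371 + √(-593) = 453371 + I*√593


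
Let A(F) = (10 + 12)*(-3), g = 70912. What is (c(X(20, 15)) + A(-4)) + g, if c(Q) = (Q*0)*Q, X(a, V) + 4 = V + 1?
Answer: 70846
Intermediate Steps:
X(a, V) = -3 + V (X(a, V) = -4 + (V + 1) = -4 + (1 + V) = -3 + V)
c(Q) = 0 (c(Q) = 0*Q = 0)
A(F) = -66 (A(F) = 22*(-3) = -66)
(c(X(20, 15)) + A(-4)) + g = (0 - 66) + 70912 = -66 + 70912 = 70846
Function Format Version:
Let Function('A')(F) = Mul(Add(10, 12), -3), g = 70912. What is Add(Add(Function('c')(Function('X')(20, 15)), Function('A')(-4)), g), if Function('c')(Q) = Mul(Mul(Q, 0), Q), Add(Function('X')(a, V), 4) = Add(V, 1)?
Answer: 70846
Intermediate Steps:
Function('X')(a, V) = Add(-3, V) (Function('X')(a, V) = Add(-4, Add(V, 1)) = Add(-4, Add(1, V)) = Add(-3, V))
Function('c')(Q) = 0 (Function('c')(Q) = Mul(0, Q) = 0)
Function('A')(F) = -66 (Function('A')(F) = Mul(22, -3) = -66)
Add(Add(Function('c')(Function('X')(20, 15)), Function('A')(-4)), g) = Add(Add(0, -66), 70912) = Add(-66, 70912) = 70846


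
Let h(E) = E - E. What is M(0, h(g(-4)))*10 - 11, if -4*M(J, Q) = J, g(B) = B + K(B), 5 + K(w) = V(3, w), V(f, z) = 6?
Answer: -11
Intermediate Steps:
K(w) = 1 (K(w) = -5 + 6 = 1)
g(B) = 1 + B (g(B) = B + 1 = 1 + B)
h(E) = 0
M(J, Q) = -J/4
M(0, h(g(-4)))*10 - 11 = -¼*0*10 - 11 = 0*10 - 11 = 0 - 11 = -11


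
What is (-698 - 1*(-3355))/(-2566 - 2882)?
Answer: -2657/5448 ≈ -0.48770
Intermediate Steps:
(-698 - 1*(-3355))/(-2566 - 2882) = (-698 + 3355)/(-5448) = 2657*(-1/5448) = -2657/5448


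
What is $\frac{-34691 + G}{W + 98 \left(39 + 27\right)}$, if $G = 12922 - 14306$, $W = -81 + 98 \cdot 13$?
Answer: $- \frac{36075}{7661} \approx -4.7089$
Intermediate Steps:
$W = 1193$ ($W = -81 + 1274 = 1193$)
$G = -1384$
$\frac{-34691 + G}{W + 98 \left(39 + 27\right)} = \frac{-34691 - 1384}{1193 + 98 \left(39 + 27\right)} = - \frac{36075}{1193 + 98 \cdot 66} = - \frac{36075}{1193 + 6468} = - \frac{36075}{7661}$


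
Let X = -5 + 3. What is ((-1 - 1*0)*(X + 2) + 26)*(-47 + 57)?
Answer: 260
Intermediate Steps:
X = -2
((-1 - 1*0)*(X + 2) + 26)*(-47 + 57) = ((-1 - 1*0)*(-2 + 2) + 26)*(-47 + 57) = ((-1 + 0)*0 + 26)*10 = (-1*0 + 26)*10 = (0 + 26)*10 = 26*10 = 260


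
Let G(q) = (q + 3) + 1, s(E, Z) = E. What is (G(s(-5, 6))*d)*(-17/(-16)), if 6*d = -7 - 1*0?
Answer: 119/96 ≈ 1.2396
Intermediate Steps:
d = -7/6 (d = (-7 - 1*0)/6 = (-7 + 0)/6 = (1/6)*(-7) = -7/6 ≈ -1.1667)
G(q) = 4 + q (G(q) = (3 + q) + 1 = 4 + q)
(G(s(-5, 6))*d)*(-17/(-16)) = ((4 - 5)*(-7/6))*(-17/(-16)) = (-1*(-7/6))*(-17*(-1/16)) = (7/6)*(17/16) = 119/96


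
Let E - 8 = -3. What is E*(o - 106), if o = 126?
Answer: 100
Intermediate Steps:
E = 5 (E = 8 - 3 = 5)
E*(o - 106) = 5*(126 - 106) = 5*20 = 100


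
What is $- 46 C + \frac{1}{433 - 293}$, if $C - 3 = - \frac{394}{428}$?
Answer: $- \frac{1432793}{14980} \approx -95.647$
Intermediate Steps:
$C = \frac{445}{214}$ ($C = 3 - \frac{394}{428} = 3 - \frac{197}{214} = \frac{445}{214} \approx 2.0794$)
$- 46 C + \frac{1}{433 - 293} = \left(-46\right) \frac{445}{214} + \frac{1}{433 - 293} = - \frac{10235}{107} + \frac{1}{140} = - \frac{1432793}{14980}$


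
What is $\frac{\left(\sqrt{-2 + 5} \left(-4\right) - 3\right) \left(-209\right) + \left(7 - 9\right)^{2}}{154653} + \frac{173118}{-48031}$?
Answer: $- \frac{621928151}{172747401} + \frac{836 \sqrt{3}}{154653} \approx -3.5909$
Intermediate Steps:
$\frac{\left(\sqrt{-2 + 5} \left(-4\right) - 3\right) \left(-209\right) + \left(7 - 9\right)^{2}}{154653} + \frac{173118}{-48031} = \left(\left(\sqrt{3} \left(-4\right) - 3\right) \left(-209\right) + \left(-2\right)^{2}\right) \frac{1}{154653} + 173118 \left(- \frac{1}{48031}\right) = \left(\left(- 4 \sqrt{3} - 3\right) \left(-209\right) + 4\right) \frac{1}{154653} - \frac{4026}{1117} = \left(\left(-3 - 4 \sqrt{3}\right) \left(-209\right) + 4\right) \frac{1}{154653} - \frac{4026}{1117} = \left(\left(627 + 836 \sqrt{3}\right) + 4\right) \frac{1}{154653} - \frac{4026}{1117} = \left(631 + 836 \sqrt{3}\right) \frac{1}{154653} - \frac{4026}{1117} = \left(\frac{631}{154653} + \frac{836 \sqrt{3}}{154653}\right) - \frac{4026}{1117} = - \frac{621928151}{172747401} + \frac{836 \sqrt{3}}{154653}$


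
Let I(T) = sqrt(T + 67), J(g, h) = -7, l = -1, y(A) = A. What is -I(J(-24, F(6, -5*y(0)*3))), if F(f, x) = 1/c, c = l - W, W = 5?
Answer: -2*sqrt(15) ≈ -7.7460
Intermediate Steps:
c = -6 (c = -1 - 1*5 = -1 - 5 = -6)
F(f, x) = -1/6 (F(f, x) = 1/(-6) = -1/6)
I(T) = sqrt(67 + T)
-I(J(-24, F(6, -5*y(0)*3))) = -sqrt(67 - 7) = -sqrt(60) = -2*sqrt(15)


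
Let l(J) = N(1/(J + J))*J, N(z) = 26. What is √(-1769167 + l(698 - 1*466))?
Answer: I*√1763135 ≈ 1327.8*I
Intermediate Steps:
l(J) = 26*J
√(-1769167 + l(698 - 1*466)) = √(-1769167 + 26*(698 - 1*466)) = √(-1769167 + 26*(698 - 466)) = √(-1769167 + 26*232) = √(-1769167 + 6032) = √(-1763135) = I*√1763135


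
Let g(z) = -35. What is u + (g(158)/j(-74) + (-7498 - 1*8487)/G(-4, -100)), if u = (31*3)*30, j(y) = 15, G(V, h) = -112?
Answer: 984611/336 ≈ 2930.4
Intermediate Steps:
u = 2790 (u = 93*30 = 2790)
u + (g(158)/j(-74) + (-7498 - 1*8487)/G(-4, -100)) = 2790 + (-35/15 + (-7498 - 1*8487)/(-112)) = 2790 + (-35*1/15 + (-7498 - 8487)*(-1/112)) = 2790 + (-7/3 - 15985*(-1/112)) = 2790 + (-7/3 + 15985/112) = 2790 + 47171/336 = 984611/336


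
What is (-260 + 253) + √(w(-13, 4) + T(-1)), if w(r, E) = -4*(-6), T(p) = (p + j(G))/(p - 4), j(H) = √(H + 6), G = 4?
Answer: -7 + √(605 - 5*√10)/5 ≈ -2.1454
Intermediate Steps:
j(H) = √(6 + H)
T(p) = (p + √10)/(-4 + p) (T(p) = (p + √(6 + 4))/(p - 4) = (p + √10)/(-4 + p))
w(r, E) = 24
(-260 + 253) + √(w(-13, 4) + T(-1)) = (-260 + 253) + √(24 + (-1 + √10)/(-4 - 1)) = -7 + √(24 + (-1 + √10)/(-5)) = -7 + √(24 - (-1 + √10)/5) = -7 + √(24 + (⅕ - √10/5)) = -7 + √(121/5 - √10/5)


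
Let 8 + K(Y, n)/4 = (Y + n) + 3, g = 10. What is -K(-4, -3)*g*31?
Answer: 14880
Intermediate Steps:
K(Y, n) = -20 + 4*Y + 4*n (K(Y, n) = -32 + 4*((Y + n) + 3) = -32 + 4*(3 + Y + n) = -32 + (12 + 4*Y + 4*n) = -20 + 4*Y + 4*n)
-K(-4, -3)*g*31 = -(-20 + 4*(-4) + 4*(-3))*10*31 = -(-20 - 16 - 12)*10*31 = -(-48*10)*31 = -(-480)*31 = -1*(-14880) = 14880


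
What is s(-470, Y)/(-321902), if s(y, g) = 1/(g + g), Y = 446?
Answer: -1/287136584 ≈ -3.4827e-9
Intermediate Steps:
s(y, g) = 1/(2*g)
s(-470, Y)/(-321902) = ((½)/446)/(-321902) = ((½)*(1/446))*(-1/321902) = (1/892)*(-1/321902) = -1/287136584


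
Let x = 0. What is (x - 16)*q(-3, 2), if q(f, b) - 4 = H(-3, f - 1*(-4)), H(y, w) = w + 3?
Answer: -128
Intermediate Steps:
H(y, w) = 3 + w
q(f, b) = 11 + f (q(f, b) = 4 + (3 + (f - 1*(-4))) = 4 + (3 + (f + 4)) = 4 + (3 + (4 + f)) = 4 + (7 + f) = 11 + f)
(x - 16)*q(-3, 2) = (0 - 16)*(11 - 3) = -16*8 = -128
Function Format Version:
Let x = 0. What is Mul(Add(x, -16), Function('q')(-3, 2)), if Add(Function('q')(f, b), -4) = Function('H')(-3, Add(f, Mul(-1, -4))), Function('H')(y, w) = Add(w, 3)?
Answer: -128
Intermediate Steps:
Function('H')(y, w) = Add(3, w)
Function('q')(f, b) = Add(11, f) (Function('q')(f, b) = Add(4, Add(3, Add(f, Mul(-1, -4)))) = Add(4, Add(3, Add(f, 4))) = Add(4, Add(3, Add(4, f))) = Add(4, Add(7, f)) = Add(11, f))
Mul(Add(x, -16), Function('q')(-3, 2)) = Mul(Add(0, -16), Add(11, -3)) = Mul(-16, 8) = -128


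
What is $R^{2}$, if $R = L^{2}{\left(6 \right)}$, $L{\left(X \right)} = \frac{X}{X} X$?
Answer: $1296$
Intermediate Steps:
$L{\left(X \right)} = X$ ($L{\left(X \right)} = 1 X = X$)
$R = 36$ ($R = 6^{2} = 36$)
$R^{2} = 36^{2} = 1296$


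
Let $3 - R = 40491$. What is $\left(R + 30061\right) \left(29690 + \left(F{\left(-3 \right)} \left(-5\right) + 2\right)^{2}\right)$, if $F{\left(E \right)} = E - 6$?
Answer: $-332610873$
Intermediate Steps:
$F{\left(E \right)} = -6 + E$ ($F{\left(E \right)} = E - 6 = -6 + E$)
$R = -40488$ ($R = 3 - 40491 = -40488$)
$\left(R + 30061\right) \left(29690 + \left(F{\left(-3 \right)} \left(-5\right) + 2\right)^{2}\right) = \left(-40488 + 30061\right) \left(29690 + \left(\left(-6 - 3\right) \left(-5\right) + 2\right)^{2}\right) = - 10427 \left(29690 + \left(\left(-9\right) \left(-5\right) + 2\right)^{2}\right) = - 10427 \left(29690 + \left(45 + 2\right)^{2}\right) = - 10427 \left(29690 + 47^{2}\right) = - 10427 \left(29690 + 2209\right) = \left(-10427\right) 31899 = -332610873$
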